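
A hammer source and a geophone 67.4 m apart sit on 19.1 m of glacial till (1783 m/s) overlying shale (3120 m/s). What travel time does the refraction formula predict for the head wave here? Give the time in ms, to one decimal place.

θ_c = arcsin(V₁/V₂) = arcsin(1783/3120) = 34.85°, cos θ_c = 0.8206.
Intercept time tᵢ = 2h cos θ_c / V₁ = 2·19.1·0.8206/1783 = 0.01758 s.
t = x/V₂ + tᵢ = 67.4/3120 + 0.01758 = 0.03918 s.

39.2 ms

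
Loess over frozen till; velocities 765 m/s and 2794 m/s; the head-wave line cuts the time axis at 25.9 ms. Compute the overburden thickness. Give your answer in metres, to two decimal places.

θ_c = arcsin(765/2794) = 15.89°; cos θ_c = 0.9618.
tᵢ = 2h cos θ_c/V₁ ⇒ h = tᵢ·V₁/(2 cos θ_c) = 0.0259·765/(2·0.9618) = 10.30 m.

10.30 m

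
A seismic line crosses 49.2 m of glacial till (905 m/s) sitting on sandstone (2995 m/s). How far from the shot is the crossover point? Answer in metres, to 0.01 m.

θ_c = arcsin(905/2995) = 17.59°, so cos θ_c = 0.9533 and tᵢ = 2h cos θ_c/V₁ = 0.1036 s.
At crossover x/V₁ = x/V₂ + tᵢ ⇒ x = tᵢ/(1/V₁ − 1/V₂) = 0.10365/(1.1050e-03 − 3.3389e-04) = 134.42 m.

134.42 m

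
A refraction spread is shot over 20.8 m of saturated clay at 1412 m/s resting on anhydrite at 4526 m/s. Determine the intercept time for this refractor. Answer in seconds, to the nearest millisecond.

0.028 s

θ_c = arcsin(V₁/V₂) = arcsin(1412/4526) = 18.18°; cos θ_c = 0.9501.
tᵢ = 2h·cos θ_c / V₁ = 2·20.8·0.9501 / 1412 = 0.02799 s.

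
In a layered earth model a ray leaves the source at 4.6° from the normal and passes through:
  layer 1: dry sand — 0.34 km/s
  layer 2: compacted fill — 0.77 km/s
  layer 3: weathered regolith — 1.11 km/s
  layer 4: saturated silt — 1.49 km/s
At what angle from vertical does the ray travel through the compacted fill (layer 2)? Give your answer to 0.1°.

Snell's law across each interface conserves sin θ / V, so sin θ_2 = V_2·sin θ₁/V₁.
sin θ_2 = 0.77 × sin 4.6° / 0.34 = 0.1816.
θ_2 = 10.46° from the vertical.

10.5°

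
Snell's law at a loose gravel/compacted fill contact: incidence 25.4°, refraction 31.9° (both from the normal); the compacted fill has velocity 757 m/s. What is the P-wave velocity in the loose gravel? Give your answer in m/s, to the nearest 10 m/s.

sin 25.4° = 0.4289; sin 31.9° = 0.5284.
V₁ = V₂·(sin θ₁/sin θ₂) = 757·(0.4289/0.5284) = 614.46 m/s.

610 m/s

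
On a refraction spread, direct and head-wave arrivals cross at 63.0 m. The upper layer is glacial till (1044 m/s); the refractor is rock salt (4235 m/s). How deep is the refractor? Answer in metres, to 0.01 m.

24.49 m

h = (x_cross/2)·√((V₂−V₁)/(V₂+V₁)).
(V₂−V₁)/(V₂+V₁) = (4235−1044)/(4235+1044) = 0.6045; √ = 0.7775.
h = (63.0/2)·0.7775 = 24.49 m.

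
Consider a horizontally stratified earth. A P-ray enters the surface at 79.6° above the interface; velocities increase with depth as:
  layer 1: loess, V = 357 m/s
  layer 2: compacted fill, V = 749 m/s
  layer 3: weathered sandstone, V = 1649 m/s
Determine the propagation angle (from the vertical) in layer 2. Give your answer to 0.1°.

22.3°

From the normal: θ₁ = 90° − 79.6° = 10.4°.
Ray parameter p = sin 10.4° / 357 = 5.0566e-04 s/m.
sin θ_2 = p·V_2 = 5.0566e-04 × 749 = 0.3787.
θ_2 = arcsin 0.3787 = 22.26°.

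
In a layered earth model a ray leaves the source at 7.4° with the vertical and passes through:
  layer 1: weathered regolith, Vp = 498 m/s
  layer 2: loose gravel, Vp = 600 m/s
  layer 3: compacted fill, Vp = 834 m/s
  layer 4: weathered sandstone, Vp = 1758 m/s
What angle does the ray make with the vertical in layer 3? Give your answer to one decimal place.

12.5°

Ray parameter p = sin 7.4° / 498 = 2.5863e-04 s/m.
sin θ_3 = p·V_3 = 2.5863e-04 × 834 = 0.2157.
θ_3 = 12.46° from the vertical.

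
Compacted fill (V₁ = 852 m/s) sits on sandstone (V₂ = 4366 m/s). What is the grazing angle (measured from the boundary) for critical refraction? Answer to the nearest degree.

At critical incidence the refracted ray runs along the interface (θ₂ = 90°), so sin θ_c = V₁/V₂.
θ_c = arcsin(852/4366) = arcsin 0.1951 = 11.25°.
Measured from the interface: 90° − 11.25° = 78.75°.

79°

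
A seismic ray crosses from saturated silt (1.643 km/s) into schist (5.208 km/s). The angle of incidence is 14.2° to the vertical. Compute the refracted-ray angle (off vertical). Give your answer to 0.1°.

51.0°

sin θ₁/V₁ = sin θ₂/V₂ ⇒ sin θ₂ = 5.208·sin 14.2°/1.643 = 5.208·0.2453/1.643 = 0.7776.
θ₂ = arcsin 0.7776 = 51.04° from the normal.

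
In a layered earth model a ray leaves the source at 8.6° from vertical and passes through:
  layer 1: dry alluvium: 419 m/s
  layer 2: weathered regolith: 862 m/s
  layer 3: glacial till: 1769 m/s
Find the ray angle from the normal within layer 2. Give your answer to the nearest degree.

Ray parameter p = sin 8.6° / 419 = 3.5689e-04 s/m.
sin θ_2 = p·V_2 = 3.5689e-04 × 862 = 0.3076.
θ_2 = arcsin 0.3076 = 17.92°.

18°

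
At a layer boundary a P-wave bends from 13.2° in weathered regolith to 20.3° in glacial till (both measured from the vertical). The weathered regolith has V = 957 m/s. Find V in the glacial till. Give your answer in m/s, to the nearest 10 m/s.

sin 13.2° = 0.2284; sin 20.3° = 0.3469.
V₂ = V₁·(sin θ₂/sin θ₁) = 957·(0.3469/0.2284) = 1453.98 m/s.

1450 m/s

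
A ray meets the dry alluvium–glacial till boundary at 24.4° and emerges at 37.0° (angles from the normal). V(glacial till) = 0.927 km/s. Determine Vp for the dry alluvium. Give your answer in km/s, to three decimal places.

Snell's law: sin 24.4°/V₁ = sin 37.0°/V₂.
V₁ = V₂·sin 24.4°/sin 37.0° = 0.927 × 0.6864 = 0.636 km/s.

0.636 km/s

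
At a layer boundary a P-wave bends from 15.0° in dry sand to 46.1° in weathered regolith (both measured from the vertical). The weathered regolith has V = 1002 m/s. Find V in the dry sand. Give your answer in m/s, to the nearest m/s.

Snell's law: sin 15.0°/V₁ = sin 46.1°/V₂.
V₁ = V₂·sin 15.0°/sin 46.1° = 1002 × 0.3592 = 359.91 m/s.

360 m/s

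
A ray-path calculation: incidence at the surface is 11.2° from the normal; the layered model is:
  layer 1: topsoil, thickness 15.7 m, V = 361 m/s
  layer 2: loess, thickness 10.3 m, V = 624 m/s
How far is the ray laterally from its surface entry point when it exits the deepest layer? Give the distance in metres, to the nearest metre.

7 m

p = sin θ₁/V₁ = sin 11.2°/361 = 5.3805e-04 s/m is conserved through the stack.
Layer 1: θ = 11.20°; offset = 15.7·tan 11.20° = 3.109 m.
Layer 2: sin θ = p·624 = 0.3357 → θ = 19.62°; offset = 10.3·tan 19.62° = 3.671 m.
Summing the layer offsets gives 6.780 m.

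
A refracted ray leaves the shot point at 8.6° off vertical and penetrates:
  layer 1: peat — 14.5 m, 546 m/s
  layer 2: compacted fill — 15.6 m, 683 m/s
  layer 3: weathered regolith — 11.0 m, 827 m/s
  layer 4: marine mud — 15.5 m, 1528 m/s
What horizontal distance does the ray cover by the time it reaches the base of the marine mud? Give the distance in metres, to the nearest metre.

15 m

Ray parameter p = sin 8.6° / 546 m/s = 2.7387e-04 s/m.
Layer 1: θ = 8.60°; offset = 14.5·tan 8.60° = 2.193 m.
Layer 2: sin θ = p·683 = 0.1871 → θ = 10.78°; offset = 15.6·tan 10.78° = 2.971 m.
Layer 3: sin θ = p·827 = 0.2265 → θ = 13.09°; offset = 11.0·tan 13.09° = 2.558 m.
Layer 4: sin θ = p·1528 = 0.4185 → θ = 24.74°; offset = 15.5·tan 24.74° = 7.142 m.
Summing the layer offsets gives 14.863 m.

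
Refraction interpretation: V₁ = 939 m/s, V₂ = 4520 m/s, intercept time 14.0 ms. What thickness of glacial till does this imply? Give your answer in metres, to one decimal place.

6.7 m

h = tᵢ·V₁·V₂ / (2·√(V₂²−V₁²)).
√(V₂²−V₁²) = √(4520² − 939²) = 4421.4 m/s.
h = 0.014 s × 939 × 4520 / (2 × 4421.4) = 6.72 m.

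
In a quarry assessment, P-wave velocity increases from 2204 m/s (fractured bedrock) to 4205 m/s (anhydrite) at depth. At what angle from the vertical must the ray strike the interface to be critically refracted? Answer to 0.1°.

Critical incidence: sin θ_c = V₁/V₂ = 2204/4205 = 0.5241.
θ_c = arcsin 0.5241 = 31.61°.

31.6°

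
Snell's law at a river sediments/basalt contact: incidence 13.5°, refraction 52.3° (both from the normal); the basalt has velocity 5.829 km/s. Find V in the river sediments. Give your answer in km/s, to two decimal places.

sin 13.5° = 0.2334; sin 52.3° = 0.7912.
V₁ = V₂·(sin θ₁/sin θ₂) = 5.829·(0.2334/0.7912) = 1.72 km/s.

1.72 km/s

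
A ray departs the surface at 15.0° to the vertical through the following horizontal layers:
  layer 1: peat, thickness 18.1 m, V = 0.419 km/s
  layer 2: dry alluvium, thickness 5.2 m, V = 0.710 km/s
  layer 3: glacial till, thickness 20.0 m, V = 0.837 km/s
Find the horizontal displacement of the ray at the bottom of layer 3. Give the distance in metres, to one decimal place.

p = sin θ₁/V₁ = sin 15.0°/0.419 = 6.1771e-01 s/km is conserved through the stack.
Layer 1: θ = 15.00°; offset = 18.1·tan 15.00° = 4.850 m.
Layer 2: sin θ = p·0.710 = 0.4386 → θ = 26.01°; offset = 5.2·tan 26.01° = 2.538 m.
Layer 3: sin θ = p·0.837 = 0.5170 → θ = 31.13°; offset = 20.0·tan 31.13° = 12.080 m.
Total horizontal offset = 19.468 m.

19.5 m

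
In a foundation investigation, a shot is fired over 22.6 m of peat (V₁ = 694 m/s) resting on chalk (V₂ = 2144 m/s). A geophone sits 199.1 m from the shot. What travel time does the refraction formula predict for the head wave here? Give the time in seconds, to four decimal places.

0.1545 s

θ_c = arcsin(V₁/V₂) = arcsin(694/2144) = 18.89°, cos θ_c = 0.9462.
Intercept time tᵢ = 2h cos θ_c / V₁ = 2·22.6·0.9462/694 = 0.06162 s.
t = x/V₂ + tᵢ = 199.1/2144 + 0.06162 = 0.15449 s.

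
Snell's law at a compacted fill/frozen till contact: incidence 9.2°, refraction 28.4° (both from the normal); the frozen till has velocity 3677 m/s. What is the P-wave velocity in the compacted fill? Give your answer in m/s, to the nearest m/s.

1236 m/s

Snell's law: sin 9.2°/V₁ = sin 28.4°/V₂.
V₁ = V₂·sin 9.2°/sin 28.4° = 3677 × 0.3362 = 1236.02 m/s.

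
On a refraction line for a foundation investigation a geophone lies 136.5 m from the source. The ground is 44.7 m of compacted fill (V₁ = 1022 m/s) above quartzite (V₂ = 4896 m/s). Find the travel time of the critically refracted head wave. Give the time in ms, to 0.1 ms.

113.4 ms

θ_c = arcsin(V₁/V₂) = arcsin(1022/4896) = 12.05°, cos θ_c = 0.9780.
Intercept time tᵢ = 2h cos θ_c / V₁ = 2·44.7·0.9780/1022 = 0.08555 s.
t = x/V₂ + tᵢ = 136.5/4896 + 0.08555 = 0.11343 s.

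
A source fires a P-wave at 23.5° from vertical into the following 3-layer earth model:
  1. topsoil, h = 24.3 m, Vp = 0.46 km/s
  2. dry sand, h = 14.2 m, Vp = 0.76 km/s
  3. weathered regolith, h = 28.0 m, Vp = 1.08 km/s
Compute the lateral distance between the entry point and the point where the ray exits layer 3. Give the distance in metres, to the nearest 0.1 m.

Apply Snell's law at each interface; in layer i the horizontal offset is hᵢ·tan θᵢ.
Layer 1: θ = 23.50°; offset = 24.3·tan 23.50° = 10.566 m.
Layer 2: sin θ = 0.76·sin 23.5°/0.46 = 0.6588, θ = 41.21°; offset = 14.2·tan 41.21° = 12.435 m.
Layer 3: sin θ = 1.08·sin 23.5°/0.46 = 0.9362, θ = 69.42°; offset = 28.0·tan 69.42° = 74.579 m.
Σ offsets = 97.580 m.

97.6 m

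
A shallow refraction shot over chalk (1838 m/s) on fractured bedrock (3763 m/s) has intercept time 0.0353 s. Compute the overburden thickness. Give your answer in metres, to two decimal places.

37.18 m

θ_c = arcsin(1838/3763) = 29.24°; cos θ_c = 0.8726.
tᵢ = 2h cos θ_c/V₁ ⇒ h = tᵢ·V₁/(2 cos θ_c) = 0.0353·1838/(2·0.8726) = 37.18 m.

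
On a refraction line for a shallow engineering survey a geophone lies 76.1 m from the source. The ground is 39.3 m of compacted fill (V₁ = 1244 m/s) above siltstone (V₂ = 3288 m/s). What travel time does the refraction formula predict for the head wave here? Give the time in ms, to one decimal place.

θ_c = arcsin(V₁/V₂) = arcsin(1244/3288) = 22.23°, cos θ_c = 0.9257.
Intercept time tᵢ = 2h cos θ_c / V₁ = 2·39.3·0.9257/1244 = 0.05849 s.
t = x/V₂ + tᵢ = 76.1/3288 + 0.05849 = 0.08163 s.

81.6 ms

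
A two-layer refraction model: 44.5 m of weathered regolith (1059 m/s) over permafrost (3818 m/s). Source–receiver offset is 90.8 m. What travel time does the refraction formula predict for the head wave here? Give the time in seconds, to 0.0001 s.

t = x/V₂ + 2h·√(V₂²−V₁²)/(V₁V₂).
√(V₂²−V₁²) = √(3818²−1059²) = 3668.2 m/s; delay term = 2·44.5·3668.2/(1059·3818) = 0.08074 s.
t = 90.8/3818 + 0.08074 = 0.10453 s.

0.1045 s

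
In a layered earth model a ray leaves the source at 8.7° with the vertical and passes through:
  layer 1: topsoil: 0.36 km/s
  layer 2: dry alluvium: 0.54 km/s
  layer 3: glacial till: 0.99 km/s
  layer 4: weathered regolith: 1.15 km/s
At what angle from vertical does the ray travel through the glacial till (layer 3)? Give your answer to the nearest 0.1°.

24.6°

Ray parameter p = sin 8.7° / 0.36 = 4.2017e-01 s/km.
sin θ_3 = p·V_3 = 4.2017e-01 × 0.99 = 0.4160.
θ_3 = arcsin 0.4160 = 24.58°.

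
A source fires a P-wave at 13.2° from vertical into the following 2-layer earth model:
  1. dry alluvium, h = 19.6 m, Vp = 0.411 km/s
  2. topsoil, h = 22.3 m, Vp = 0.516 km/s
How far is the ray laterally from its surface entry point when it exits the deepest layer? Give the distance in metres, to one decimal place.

p = sin θ₁/V₁ = sin 13.2°/0.411 = 5.5560e-01 s/km is conserved through the stack.
Layer 1: θ = 13.20°; offset = 19.6·tan 13.20° = 4.597 m.
Layer 2: sin θ = p·0.516 = 0.2867 → θ = 16.66°; offset = 22.3·tan 16.66° = 6.673 m.
Σ offsets = 11.270 m.

11.3 m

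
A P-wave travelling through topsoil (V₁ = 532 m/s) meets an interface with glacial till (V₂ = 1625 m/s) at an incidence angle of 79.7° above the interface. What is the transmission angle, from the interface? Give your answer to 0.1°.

56.9°

Convert to the normal: θ₁ = 90° − 79.7° = 10.3°.
Snell's law: sin θ₂ = (V₂/V₁)·sin θ₁ = (1625/532)·sin 10.3° = 0.5462.
θ₂ = sin⁻¹(0.5462) = 33.10° (from vertical).
From the interface: 90° − 33.10° = 56.90°.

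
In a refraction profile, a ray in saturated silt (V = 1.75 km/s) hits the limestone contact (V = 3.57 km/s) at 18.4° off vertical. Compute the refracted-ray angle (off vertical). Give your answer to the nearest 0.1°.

sin θ₁/V₁ = sin θ₂/V₂ ⇒ sin θ₂ = 3.57·sin 18.4°/1.75 = 3.57·0.3156/1.75 = 0.6439.
θ₂ = arcsin 0.6439 = 40.09° from the normal.

40.1°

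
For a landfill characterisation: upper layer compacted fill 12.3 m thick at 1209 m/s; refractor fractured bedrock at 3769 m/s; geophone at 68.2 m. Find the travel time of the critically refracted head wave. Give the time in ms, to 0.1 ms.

37.4 ms

t = x/V₂ + 2h·√(V₂²−V₁²)/(V₁V₂).
√(V₂²−V₁²) = √(3769²−1209²) = 3569.8 m/s; delay term = 2·12.3·3569.8/(1209·3769) = 0.01927 s.
t = 68.2/3769 + 0.01927 = 0.03737 s.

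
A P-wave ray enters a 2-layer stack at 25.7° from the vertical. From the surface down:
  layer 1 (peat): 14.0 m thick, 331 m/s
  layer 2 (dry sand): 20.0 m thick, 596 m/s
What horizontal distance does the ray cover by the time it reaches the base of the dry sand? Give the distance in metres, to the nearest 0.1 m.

31.7 m

p = sin θ₁/V₁ = sin 25.7°/331 = 1.3101e-03 s/m is conserved through the stack.
Layer 1: θ = 25.70°; offset = 14.0·tan 25.70° = 6.738 m.
Layer 2: sin θ = p·596 = 0.7808 → θ = 51.34°; offset = 20.0·tan 51.34° = 24.998 m.
Summing the layer offsets gives 31.736 m.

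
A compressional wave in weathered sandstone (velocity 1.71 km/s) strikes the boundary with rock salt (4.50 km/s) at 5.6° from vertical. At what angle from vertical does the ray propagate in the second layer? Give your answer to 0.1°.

14.9°

sin θ₁/V₁ = sin θ₂/V₂ ⇒ sin θ₂ = 4.50·sin 5.6°/1.71 = 4.50·0.0976/1.71 = 0.2568.
θ₂ = arcsin 0.2568 = 14.88° from the normal.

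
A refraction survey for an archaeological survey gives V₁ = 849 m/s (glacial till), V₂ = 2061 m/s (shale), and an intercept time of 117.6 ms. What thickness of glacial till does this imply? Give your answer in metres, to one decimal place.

54.8 m

h = tᵢ·V₁·V₂ / (2·√(V₂²−V₁²)).
√(V₂²−V₁²) = √(2061² − 849²) = 1878.0 m/s.
h = 0.1176 s × 849 × 2061 / (2 × 1878.0) = 54.79 m.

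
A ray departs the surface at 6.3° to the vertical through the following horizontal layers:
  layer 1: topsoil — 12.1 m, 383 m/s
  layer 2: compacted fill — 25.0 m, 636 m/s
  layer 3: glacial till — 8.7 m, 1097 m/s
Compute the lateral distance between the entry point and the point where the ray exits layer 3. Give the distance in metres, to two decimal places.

8.85 m

p = sin θ₁/V₁ = sin 6.3°/383 = 2.8651e-04 s/m is conserved through the stack.
Layer 1: θ = 6.30°; offset = 12.1·tan 6.30° = 1.3359 m.
Layer 2: sin θ = p·636 = 0.1822 → θ = 10.50°; offset = 25.0·tan 10.50° = 4.6331 m.
Layer 3: sin θ = p·1097 = 0.3143 → θ = 18.32°; offset = 8.7·tan 18.32° = 2.8804 m.
Summing the layer offsets gives 8.8494 m.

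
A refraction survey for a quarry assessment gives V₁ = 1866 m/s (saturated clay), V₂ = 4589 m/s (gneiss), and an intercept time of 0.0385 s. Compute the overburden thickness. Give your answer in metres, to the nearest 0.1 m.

39.3 m

θ_c = arcsin(1866/4589) = 23.99°; cos θ_c = 0.9136.
tᵢ = 2h cos θ_c/V₁ ⇒ h = tᵢ·V₁/(2 cos θ_c) = 0.0385·1866/(2·0.9136) = 39.32 m.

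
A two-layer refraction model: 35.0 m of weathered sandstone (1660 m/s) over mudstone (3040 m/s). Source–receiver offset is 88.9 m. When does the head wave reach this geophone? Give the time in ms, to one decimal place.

t = x/V₂ + 2h·√(V₂²−V₁²)/(V₁V₂).
√(V₂²−V₁²) = √(3040²−1660²) = 2546.8 m/s; delay term = 2·35.0·2546.8/(1660·3040) = 0.03533 s.
t = 88.9/3040 + 0.03533 = 0.06457 s.

64.6 ms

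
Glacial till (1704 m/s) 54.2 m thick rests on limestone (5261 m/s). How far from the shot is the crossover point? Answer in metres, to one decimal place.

θ_c = arcsin(1704/5261) = 18.90°, so cos θ_c = 0.9461 and tᵢ = 2h cos θ_c/V₁ = 0.0602 s.
At crossover x/V₁ = x/V₂ + tᵢ ⇒ x = tᵢ/(1/V₁ − 1/V₂) = 0.06019/(5.8685e-04 − 1.9008e-04) = 151.69 m.

151.7 m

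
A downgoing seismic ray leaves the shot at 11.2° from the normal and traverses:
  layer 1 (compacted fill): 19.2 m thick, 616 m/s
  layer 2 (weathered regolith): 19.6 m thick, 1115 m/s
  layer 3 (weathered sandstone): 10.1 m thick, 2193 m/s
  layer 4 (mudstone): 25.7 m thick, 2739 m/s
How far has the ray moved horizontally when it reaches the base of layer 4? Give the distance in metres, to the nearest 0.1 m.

64.9 m

p = sin θ₁/V₁ = sin 11.2°/616 = 3.1532e-04 s/m is conserved through the stack.
Layer 1: θ = 11.20°; offset = 19.2·tan 11.20° = 3.802 m.
Layer 2: sin θ = p·1115 = 0.3516 → θ = 20.58°; offset = 19.6·tan 20.58° = 7.361 m.
Layer 3: sin θ = p·2193 = 0.6915 → θ = 43.75°; offset = 10.1·tan 43.75° = 9.668 m.
Layer 4: sin θ = p·2739 = 0.8636 → θ = 59.73°; offset = 25.7·tan 59.73° = 44.031 m.
Total horizontal offset = 64.862 m.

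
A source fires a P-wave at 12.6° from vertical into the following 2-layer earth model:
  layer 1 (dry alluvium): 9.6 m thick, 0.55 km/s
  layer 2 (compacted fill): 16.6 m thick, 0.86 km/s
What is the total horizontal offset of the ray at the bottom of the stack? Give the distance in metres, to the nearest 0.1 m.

Apply Snell's law at each interface; in layer i the horizontal offset is hᵢ·tan θᵢ.
Layer 1: θ = 12.60°; offset = 9.6·tan 12.60° = 2.146 m.
Layer 2: sin θ = 0.86·sin 12.6°/0.55 = 0.3411, θ = 19.94°; offset = 16.6·tan 19.94° = 6.023 m.
Total horizontal offset = 8.169 m.

8.2 m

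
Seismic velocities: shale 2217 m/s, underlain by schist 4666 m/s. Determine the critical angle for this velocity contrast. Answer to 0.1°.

Critical incidence: sin θ_c = V₁/V₂ = 2217/4666 = 0.4751.
θ_c = arcsin 0.4751 = 28.37°.

28.4°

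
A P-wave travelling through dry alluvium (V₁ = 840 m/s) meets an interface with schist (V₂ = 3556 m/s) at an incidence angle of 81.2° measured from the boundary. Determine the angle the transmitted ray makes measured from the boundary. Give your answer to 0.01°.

Angle from the normal: 90° − 81.2° = 8.8°.
sin θ₁/V₁ = sin θ₂/V₂ ⇒ sin θ₂ = 3556·sin 8.8°/840 = 3556·0.1530/840 = 0.6476.
θ₂ = sin⁻¹(0.6476) = 40.36° (from vertical).
From the interface: 90° − 40.36° = 49.64°.

49.64°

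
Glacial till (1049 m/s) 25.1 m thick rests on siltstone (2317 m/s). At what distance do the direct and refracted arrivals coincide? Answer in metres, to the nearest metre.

x_cross = 2h·√((V₂+V₁)/(V₂−V₁)).
(V₂+V₁)/(V₂−V₁) = (2317+1049)/(2317−1049) = 2.6546; √ = 1.6293.
x_cross = 2·25.1·1.6293 = 81.79 m.

82 m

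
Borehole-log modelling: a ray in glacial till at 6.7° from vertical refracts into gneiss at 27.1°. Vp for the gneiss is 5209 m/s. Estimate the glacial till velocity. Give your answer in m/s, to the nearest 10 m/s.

1330 m/s

Snell's law: sin 6.7°/V₁ = sin 27.1°/V₂.
V₁ = V₂·sin 6.7°/sin 27.1° = 5209 × 0.2561 = 1334.09 m/s.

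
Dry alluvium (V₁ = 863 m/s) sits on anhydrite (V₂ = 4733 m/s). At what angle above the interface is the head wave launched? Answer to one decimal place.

79.5°

At critical incidence the refracted ray runs along the interface (θ₂ = 90°), so sin θ_c = V₁/V₂.
θ_c = arcsin(863/4733) = arcsin 0.1823 = 10.51°.
Measured from the interface: 90° − 10.51° = 79.49°.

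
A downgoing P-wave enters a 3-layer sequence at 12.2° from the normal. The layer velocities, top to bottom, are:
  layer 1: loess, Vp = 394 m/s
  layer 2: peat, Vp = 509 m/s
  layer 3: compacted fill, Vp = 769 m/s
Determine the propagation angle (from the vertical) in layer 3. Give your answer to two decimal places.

Snell's law across each interface conserves sin θ / V, so sin θ_3 = V_3·sin θ₁/V₁.
sin θ_3 = 769 × sin 12.2° / 394 = 0.4125.
θ_3 = arcsin 0.4125 = 24.36°.

24.36°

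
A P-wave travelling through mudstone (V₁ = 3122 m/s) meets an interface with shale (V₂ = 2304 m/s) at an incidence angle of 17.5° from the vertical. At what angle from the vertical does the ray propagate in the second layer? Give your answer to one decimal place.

12.8°

sin θ₁/V₁ = sin θ₂/V₂ ⇒ sin θ₂ = 2304·sin 17.5°/3122 = 2304·0.3007/3122 = 0.2219.
θ₂ = sin⁻¹(0.2219) = 12.82° (from vertical).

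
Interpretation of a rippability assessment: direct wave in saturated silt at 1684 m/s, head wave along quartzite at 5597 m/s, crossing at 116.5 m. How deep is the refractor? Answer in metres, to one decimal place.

42.7 m

x_cross = 2h·√((V₂+V₁)/(V₂−V₁)) → h = x_cross / (2·√((V₂+V₁)/(V₂−V₁))).
√((V₂+V₁)/(V₂−V₁)) = √((5597+1684)/(5597−1684)) = 1.3641.
h = 116.5 / (2·1.3641) = 42.70 m.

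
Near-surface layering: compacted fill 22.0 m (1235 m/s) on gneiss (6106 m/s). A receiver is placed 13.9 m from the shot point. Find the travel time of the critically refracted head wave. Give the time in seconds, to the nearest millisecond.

0.037 s

t = x/V₂ + 2h·√(V₂²−V₁²)/(V₁V₂).
√(V₂²−V₁²) = √(6106²−1235²) = 5979.8 m/s; delay term = 2·22.0·5979.8/(1235·6106) = 0.03489 s.
t = 13.9/6106 + 0.03489 = 0.03717 s.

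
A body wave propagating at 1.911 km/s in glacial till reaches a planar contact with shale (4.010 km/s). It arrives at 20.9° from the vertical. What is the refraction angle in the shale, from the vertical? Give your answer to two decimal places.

Snell's law: sin θ₂ = (V₂/V₁)·sin θ₁ = (4.010/1.911)·sin 20.9° = 0.7486.
θ₂ = arcsin 0.7486 = 48.47° from the normal.

48.47°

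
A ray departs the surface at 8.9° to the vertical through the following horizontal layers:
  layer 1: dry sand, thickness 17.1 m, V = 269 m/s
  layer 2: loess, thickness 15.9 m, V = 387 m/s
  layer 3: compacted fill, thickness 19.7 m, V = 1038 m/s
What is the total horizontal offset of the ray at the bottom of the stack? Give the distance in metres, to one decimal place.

21.0 m

Apply Snell's law at each interface; in layer i the horizontal offset is hᵢ·tan θᵢ.
Layer 1: θ = 8.90°; offset = 17.1·tan 8.90° = 2.678 m.
Layer 2: sin θ = 387·sin 8.9°/269 = 0.2226, θ = 12.86°; offset = 15.9·tan 12.86° = 3.630 m.
Layer 3: sin θ = 1038·sin 8.9°/269 = 0.5970, θ = 36.65°; offset = 19.7·tan 36.65° = 14.660 m.
Total horizontal offset = 20.967 m.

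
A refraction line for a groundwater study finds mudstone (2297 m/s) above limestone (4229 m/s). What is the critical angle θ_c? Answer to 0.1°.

At critical incidence the refracted ray runs along the interface (θ₂ = 90°), so sin θ_c = V₁/V₂.
θ_c = arcsin(2297/4229) = arcsin 0.5432 = 32.90°.

32.9°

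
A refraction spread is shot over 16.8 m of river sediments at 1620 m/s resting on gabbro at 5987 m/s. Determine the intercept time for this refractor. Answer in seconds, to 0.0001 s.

tᵢ = 2h·√(V₂²−V₁²)/(V₁V₂).
√(V₂²−V₁²) = √(5987²−1620²) = 5763.7 m/s.
tᵢ = 2·16.8·5763.7/(1620·5987) = 0.01997 s.

0.0200 s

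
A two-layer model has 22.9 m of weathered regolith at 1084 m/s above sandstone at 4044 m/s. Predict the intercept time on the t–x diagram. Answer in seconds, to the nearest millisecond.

0.041 s

tᵢ = 2h·√(V₂²−V₁²)/(V₁V₂).
√(V₂²−V₁²) = √(4044²−1084²) = 3896.0 m/s.
tᵢ = 2·22.9·3896.0/(1084·4044) = 0.04070 s.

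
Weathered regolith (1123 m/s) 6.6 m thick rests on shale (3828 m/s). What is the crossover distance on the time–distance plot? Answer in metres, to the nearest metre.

x_cross = 2h·√((V₂+V₁)/(V₂−V₁)).
(V₂+V₁)/(V₂−V₁) = (3828+1123)/(3828−1123) = 1.8303; √ = 1.3529.
x_cross = 2·6.6·1.3529 = 17.86 m.

18 m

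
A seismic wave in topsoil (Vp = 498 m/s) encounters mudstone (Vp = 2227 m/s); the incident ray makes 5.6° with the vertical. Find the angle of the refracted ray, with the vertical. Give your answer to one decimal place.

25.9°

Snell's law: sin θ₂ = (V₂/V₁)·sin θ₁ = (2227/498)·sin 5.6° = 0.4364.
θ₂ = arcsin 0.4364 = 25.87° from the normal.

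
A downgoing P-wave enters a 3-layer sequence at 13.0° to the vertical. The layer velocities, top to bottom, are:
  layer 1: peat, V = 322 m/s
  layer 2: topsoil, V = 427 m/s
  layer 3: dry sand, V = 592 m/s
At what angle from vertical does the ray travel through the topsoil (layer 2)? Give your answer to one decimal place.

Ray parameter p = sin 13.0° / 322 = 6.9861e-04 s/m.
sin θ_2 = p·V_2 = 6.9861e-04 × 427 = 0.2983.
θ_2 = 17.36° from the vertical.

17.4°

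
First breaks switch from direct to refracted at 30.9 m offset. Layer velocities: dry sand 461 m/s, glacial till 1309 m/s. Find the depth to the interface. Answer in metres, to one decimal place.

x_cross = 2h·√((V₂+V₁)/(V₂−V₁)) → h = x_cross / (2·√((V₂+V₁)/(V₂−V₁))).
√((V₂+V₁)/(V₂−V₁)) = √((1309+461)/(1309−461)) = 1.4447.
h = 30.9 / (2·1.4447) = 10.69 m.

10.7 m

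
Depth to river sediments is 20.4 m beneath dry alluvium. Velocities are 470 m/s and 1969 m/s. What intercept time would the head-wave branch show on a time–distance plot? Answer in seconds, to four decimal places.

θ_c = arcsin(V₁/V₂) = arcsin(470/1969) = 13.81°; cos θ_c = 0.9711.
tᵢ = 2h·cos θ_c / V₁ = 2·20.4·0.9711 / 470 = 0.08430 s.

0.0843 s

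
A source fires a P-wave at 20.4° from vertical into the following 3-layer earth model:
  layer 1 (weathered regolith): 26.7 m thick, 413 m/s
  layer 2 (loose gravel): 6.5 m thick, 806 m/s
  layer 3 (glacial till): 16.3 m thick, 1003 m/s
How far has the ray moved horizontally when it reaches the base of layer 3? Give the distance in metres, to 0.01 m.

p = sin θ₁/V₁ = sin 20.4°/413 = 8.4400e-04 s/m is conserved through the stack.
Layer 1: θ = 20.40°; offset = 26.7·tan 20.40° = 9.9296 m.
Layer 2: sin θ = p·806 = 0.6803 → θ = 42.86°; offset = 6.5·tan 42.86° = 6.0326 m.
Layer 3: sin θ = p·1003 = 0.8465 → θ = 57.84°; offset = 16.3·tan 57.84° = 25.9205 m.
Summing the layer offsets gives 41.8828 m.

41.88 m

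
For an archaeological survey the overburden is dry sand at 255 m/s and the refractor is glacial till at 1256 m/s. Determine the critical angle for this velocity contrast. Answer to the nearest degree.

Critical incidence: sin θ_c = V₁/V₂ = 255/1256 = 0.2030.
θ_c = arcsin 0.2030 = 11.71°.

12°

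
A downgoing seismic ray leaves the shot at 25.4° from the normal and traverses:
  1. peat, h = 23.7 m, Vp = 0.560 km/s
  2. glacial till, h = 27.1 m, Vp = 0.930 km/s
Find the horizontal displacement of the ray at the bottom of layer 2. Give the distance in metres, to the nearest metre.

39 m

Ray parameter p = sin 25.4° / 0.560 km/s = 7.6596e-01 s/km.
Layer 1: θ = 25.40°; offset = 23.7·tan 25.40° = 11.254 m.
Layer 2: sin θ = p·0.930 = 0.7123 → θ = 45.43°; offset = 27.1·tan 45.43° = 27.506 m.
Σ offsets = 38.759 m.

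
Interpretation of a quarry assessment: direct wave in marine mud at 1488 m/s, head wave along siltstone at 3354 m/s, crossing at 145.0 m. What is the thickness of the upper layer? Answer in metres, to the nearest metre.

45 m

x_cross = 2h·√((V₂+V₁)/(V₂−V₁)) → h = x_cross / (2·√((V₂+V₁)/(V₂−V₁))).
√((V₂+V₁)/(V₂−V₁)) = √((3354+1488)/(3354−1488)) = 1.6109.
h = 145.0 / (2·1.6109) = 45.01 m.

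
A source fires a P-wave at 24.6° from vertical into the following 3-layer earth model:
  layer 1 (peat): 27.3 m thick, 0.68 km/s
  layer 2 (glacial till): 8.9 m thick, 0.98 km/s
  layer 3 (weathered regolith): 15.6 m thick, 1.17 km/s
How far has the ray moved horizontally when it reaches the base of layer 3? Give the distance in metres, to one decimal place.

35.2 m

Ray parameter p = sin 24.6° / 0.68 km/s = 6.1218e-01 s/km.
Layer 1: θ = 24.60°; offset = 27.3·tan 24.60° = 12.499 m.
Layer 2: sin θ = p·0.98 = 0.5999 → θ = 36.87°; offset = 8.9·tan 36.87° = 6.674 m.
Layer 3: sin θ = p·1.17 = 0.7162 → θ = 45.75°; offset = 15.6·tan 45.75° = 16.011 m.
Σ offsets = 35.184 m.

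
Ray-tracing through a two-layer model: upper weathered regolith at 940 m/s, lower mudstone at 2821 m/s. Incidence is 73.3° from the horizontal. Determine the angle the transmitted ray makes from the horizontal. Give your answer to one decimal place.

Convert to the normal: θ₁ = 90° − 73.3° = 16.7°.
Snell's law: sin θ₂ = (V₂/V₁)·sin θ₁ = (2821/940)·sin 16.7° = 0.8624.
θ₂ = sin⁻¹(0.8624) = 59.59° (from vertical).
From the interface: 90° − 59.59° = 30.41°.

30.4°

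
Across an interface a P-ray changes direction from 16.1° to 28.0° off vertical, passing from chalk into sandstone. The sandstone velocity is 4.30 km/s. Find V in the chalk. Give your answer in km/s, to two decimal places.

Snell's law: sin 16.1°/V₁ = sin 28.0°/V₂.
V₁ = V₂·sin 16.1°/sin 28.0° = 4.30 × 0.5907 = 2.54 km/s.

2.54 km/s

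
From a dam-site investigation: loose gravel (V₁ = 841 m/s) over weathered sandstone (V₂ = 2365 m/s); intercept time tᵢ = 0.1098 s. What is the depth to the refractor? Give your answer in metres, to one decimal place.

49.4 m

h = tᵢ·V₁·V₂ / (2·√(V₂²−V₁²)).
√(V₂²−V₁²) = √(2365² − 841²) = 2210.4 m/s.
h = 0.1098 s × 841 × 2365 / (2 × 2210.4) = 49.40 m.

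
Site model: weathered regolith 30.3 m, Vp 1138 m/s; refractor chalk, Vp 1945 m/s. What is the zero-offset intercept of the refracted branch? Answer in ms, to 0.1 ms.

tᵢ = 2h·√(V₂²−V₁²)/(V₁V₂).
√(V₂²−V₁²) = √(1945²−1138²) = 1577.3 m/s.
tᵢ = 2·30.3·1577.3/(1138·1945) = 0.04319 s.

43.2 ms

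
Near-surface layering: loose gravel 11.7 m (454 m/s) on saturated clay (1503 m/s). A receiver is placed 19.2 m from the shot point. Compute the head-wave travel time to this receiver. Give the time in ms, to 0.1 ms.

θ_c = arcsin(V₁/V₂) = arcsin(454/1503) = 17.58°, cos θ_c = 0.9533.
Intercept time tᵢ = 2h cos θ_c / V₁ = 2·11.7·0.9533/454 = 0.04913 s.
t = x/V₂ + tᵢ = 19.2/1503 + 0.04913 = 0.06191 s.

61.9 ms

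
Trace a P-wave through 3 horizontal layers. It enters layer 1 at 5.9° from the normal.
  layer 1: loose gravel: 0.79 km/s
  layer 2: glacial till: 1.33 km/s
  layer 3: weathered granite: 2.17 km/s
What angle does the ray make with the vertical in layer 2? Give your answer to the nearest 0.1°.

Snell's law across each interface conserves sin θ / V, so sin θ_2 = V_2·sin θ₁/V₁.
sin θ_2 = 1.33 × sin 5.9° / 0.79 = 0.1731.
θ_2 = arcsin 0.1731 = 9.97°.

10.0°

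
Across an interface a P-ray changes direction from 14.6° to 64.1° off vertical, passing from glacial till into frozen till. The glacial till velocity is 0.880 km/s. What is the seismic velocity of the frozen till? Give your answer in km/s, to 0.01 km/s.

3.14 km/s

sin 14.6° = 0.2521; sin 64.1° = 0.8996.
V₂ = V₁·(sin θ₂/sin θ₁) = 0.880·(0.8996/0.2521) = 3.14 km/s.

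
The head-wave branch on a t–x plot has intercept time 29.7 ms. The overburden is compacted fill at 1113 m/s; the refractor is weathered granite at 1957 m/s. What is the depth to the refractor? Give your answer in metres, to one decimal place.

20.1 m

h = tᵢ·V₁·V₂ / (2·√(V₂²−V₁²)).
√(V₂²−V₁²) = √(1957² − 1113²) = 1609.7 m/s.
h = 0.0297 s × 1113 × 1957 / (2 × 1609.7) = 20.09 m.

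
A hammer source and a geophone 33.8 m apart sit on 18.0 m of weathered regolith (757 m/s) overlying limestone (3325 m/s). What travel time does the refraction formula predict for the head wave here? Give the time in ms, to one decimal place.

t = x/V₂ + 2h·√(V₂²−V₁²)/(V₁V₂).
√(V₂²−V₁²) = √(3325²−757²) = 3237.7 m/s; delay term = 2·18.0·3237.7/(757·3325) = 0.04631 s.
t = 33.8/3325 + 0.04631 = 0.05647 s.

56.5 ms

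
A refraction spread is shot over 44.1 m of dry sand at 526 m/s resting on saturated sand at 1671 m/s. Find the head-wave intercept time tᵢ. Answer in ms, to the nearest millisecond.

159 ms

θ_c = arcsin(V₁/V₂) = arcsin(526/1671) = 18.35°; cos θ_c = 0.9492.
tᵢ = 2h·cos θ_c / V₁ = 2·44.1·0.9492 / 526 = 0.15916 s.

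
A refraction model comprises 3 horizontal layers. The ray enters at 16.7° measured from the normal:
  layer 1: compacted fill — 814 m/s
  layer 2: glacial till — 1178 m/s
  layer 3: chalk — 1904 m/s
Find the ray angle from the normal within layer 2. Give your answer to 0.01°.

Ray parameter p = sin 16.7° / 814 = 3.5302e-04 s/m.
sin θ_2 = p·V_2 = 3.5302e-04 × 1178 = 0.4159.
θ_2 = 24.57° from the vertical.

24.57°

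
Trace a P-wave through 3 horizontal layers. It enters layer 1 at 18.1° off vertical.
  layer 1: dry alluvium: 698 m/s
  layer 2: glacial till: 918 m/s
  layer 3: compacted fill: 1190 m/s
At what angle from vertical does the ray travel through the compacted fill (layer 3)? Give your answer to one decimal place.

32.0°

Snell's law across each interface conserves sin θ / V, so sin θ_3 = V_3·sin θ₁/V₁.
sin θ_3 = 1190 × sin 18.1° / 698 = 0.5297.
θ_3 = arcsin 0.5297 = 31.98°.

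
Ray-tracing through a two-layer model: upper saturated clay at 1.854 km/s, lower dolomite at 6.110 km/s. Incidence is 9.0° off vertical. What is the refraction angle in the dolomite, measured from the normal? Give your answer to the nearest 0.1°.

31.0°

sin θ₁/V₁ = sin θ₂/V₂ ⇒ sin θ₂ = 6.110·sin 9.0°/1.854 = 6.110·0.1564/1.854 = 0.5155.
θ₂ = sin⁻¹(0.5155) = 31.03° (from vertical).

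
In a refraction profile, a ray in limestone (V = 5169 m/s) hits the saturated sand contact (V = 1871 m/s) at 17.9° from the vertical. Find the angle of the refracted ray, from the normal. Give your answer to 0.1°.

sin θ₁/V₁ = sin θ₂/V₂ ⇒ sin θ₂ = 1871·sin 17.9°/5169 = 1871·0.3074/5169 = 0.1113.
θ₂ = arcsin 0.1113 = 6.39° from the normal.

6.4°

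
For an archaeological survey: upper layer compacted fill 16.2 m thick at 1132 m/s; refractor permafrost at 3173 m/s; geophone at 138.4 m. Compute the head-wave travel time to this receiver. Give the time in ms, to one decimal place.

θ_c = arcsin(V₁/V₂) = arcsin(1132/3173) = 20.90°, cos θ_c = 0.9342.
Intercept time tᵢ = 2h cos θ_c / V₁ = 2·16.2·0.9342/1132 = 0.02674 s.
t = x/V₂ + tᵢ = 138.4/3173 + 0.02674 = 0.07036 s.

70.4 ms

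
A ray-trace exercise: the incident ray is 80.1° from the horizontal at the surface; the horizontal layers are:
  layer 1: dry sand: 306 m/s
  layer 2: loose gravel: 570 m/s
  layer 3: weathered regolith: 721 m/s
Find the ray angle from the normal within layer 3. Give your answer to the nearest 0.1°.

23.9°

From the normal: θ₁ = 90° − 80.1° = 9.9°.
Ray parameter p = sin 9.9° / 306 = 5.6186e-04 s/m.
sin θ_3 = p·V_3 = 5.6186e-04 × 721 = 0.4051.
θ_3 = arcsin 0.4051 = 23.90°.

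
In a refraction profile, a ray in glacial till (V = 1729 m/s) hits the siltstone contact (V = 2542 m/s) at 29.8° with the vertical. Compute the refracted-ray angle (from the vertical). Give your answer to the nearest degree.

sin θ₁/V₁ = sin θ₂/V₂ ⇒ sin θ₂ = 2542·sin 29.8°/1729 = 2542·0.4970/1729 = 0.7307.
θ₂ = arcsin 0.7307 = 46.94° from the normal.

47°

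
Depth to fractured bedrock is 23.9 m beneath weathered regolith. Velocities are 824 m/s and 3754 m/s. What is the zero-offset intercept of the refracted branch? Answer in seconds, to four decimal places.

tᵢ = 2h·√(V₂²−V₁²)/(V₁V₂).
√(V₂²−V₁²) = √(3754²−824²) = 3662.4 m/s.
tᵢ = 2·23.9·3662.4/(824·3754) = 0.05660 s.

0.0566 s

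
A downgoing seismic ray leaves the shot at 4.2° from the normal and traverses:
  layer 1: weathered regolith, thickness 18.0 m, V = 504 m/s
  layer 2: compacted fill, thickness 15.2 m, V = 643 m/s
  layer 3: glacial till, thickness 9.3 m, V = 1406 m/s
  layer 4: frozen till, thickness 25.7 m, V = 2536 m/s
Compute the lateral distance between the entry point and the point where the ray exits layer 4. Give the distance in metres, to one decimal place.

p = sin θ₁/V₁ = sin 4.2°/504 = 1.4531e-04 s/m is conserved through the stack.
Layer 1: θ = 4.20°; offset = 18.0·tan 4.20° = 1.322 m.
Layer 2: sin θ = p·643 = 0.0934 → θ = 5.36°; offset = 15.2·tan 5.36° = 1.426 m.
Layer 3: sin θ = p·1406 = 0.2043 → θ = 11.79°; offset = 9.3·tan 11.79° = 1.941 m.
Layer 4: sin θ = p·2536 = 0.3685 → θ = 21.62°; offset = 25.7·tan 21.62° = 10.188 m.
Σ offsets = 14.877 m.

14.9 m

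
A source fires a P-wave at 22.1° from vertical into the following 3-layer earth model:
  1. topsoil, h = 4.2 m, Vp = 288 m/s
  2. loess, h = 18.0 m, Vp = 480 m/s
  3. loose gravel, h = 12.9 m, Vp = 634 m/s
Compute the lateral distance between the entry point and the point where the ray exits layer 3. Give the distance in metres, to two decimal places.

p = sin θ₁/V₁ = sin 22.1°/288 = 1.3063e-03 s/m is conserved through the stack.
Layer 1: θ = 22.10°; offset = 4.2·tan 22.10° = 1.7054 m.
Layer 2: sin θ = p·480 = 0.6270 → θ = 38.83°; offset = 18.0·tan 38.83° = 14.4890 m.
Layer 3: sin θ = p·634 = 0.8282 → θ = 55.92°; offset = 12.9·tan 55.92° = 19.0646 m.
Summing the layer offsets gives 35.2590 m.

35.26 m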